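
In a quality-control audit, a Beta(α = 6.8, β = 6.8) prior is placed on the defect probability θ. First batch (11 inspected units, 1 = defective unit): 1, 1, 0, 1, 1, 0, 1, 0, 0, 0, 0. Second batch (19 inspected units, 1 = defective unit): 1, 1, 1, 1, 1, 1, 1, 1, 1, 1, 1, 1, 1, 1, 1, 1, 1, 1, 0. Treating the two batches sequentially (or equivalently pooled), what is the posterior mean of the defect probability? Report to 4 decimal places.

0.6835

The Beta prior is conjugate to a Binomial/Bernoulli likelihood; the update adds successes to α and failures to β.
After batch 1: Beta(6.8+5, 6.8+6) = Beta(11.8, 12.8).
After batch 2: Beta(11.8+18, 12.8+1) = Beta(29.8, 13.8).
Posterior mean = α/(α+β) = 29.8/43.6 = 0.6835.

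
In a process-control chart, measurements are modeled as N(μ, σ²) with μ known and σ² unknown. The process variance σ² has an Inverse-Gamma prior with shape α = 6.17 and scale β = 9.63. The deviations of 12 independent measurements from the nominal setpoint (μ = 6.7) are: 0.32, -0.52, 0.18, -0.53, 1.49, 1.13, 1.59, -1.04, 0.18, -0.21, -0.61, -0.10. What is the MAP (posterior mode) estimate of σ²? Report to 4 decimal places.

1.0445

With known mean μ and an Inverse-Gamma(α, β) prior on σ², the Normal likelihood is conjugate: posterior is Inv-Gamma(α + n/2, β + Σ(xᵢ−μ)²/2).
Σ(xᵢ−μ)² = (0.32)² + (-0.52)² + (0.18)² + (-0.53)² + (1.49)² + (1.13)² + (1.59)² + (-1.04)² + (0.18)² + (-0.21)² + (-0.61)² + (-0.10)² = 8.2514.
Posterior: Inv-Gamma(6.17 + 12/2, 9.63 + 8.2514/2) = Inv-Gamma(12.17, 13.75570).
Mode = β/(α+1) = 13.75570/13.17 = 1.0445.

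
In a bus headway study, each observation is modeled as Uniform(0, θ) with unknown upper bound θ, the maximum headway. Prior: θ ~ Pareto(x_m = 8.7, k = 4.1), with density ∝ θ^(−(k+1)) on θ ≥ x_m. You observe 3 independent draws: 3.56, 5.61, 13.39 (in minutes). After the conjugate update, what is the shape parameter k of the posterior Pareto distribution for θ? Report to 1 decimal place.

A Pareto(scale x_m, shape k) prior on the upper bound θ of Uniform(0, θ) is conjugate: posterior is Pareto(max(x_m, max xᵢ), k + n).
Sample maximum = 13.39; prior scale x_m = 8.7 → posterior scale = max = 13.39.
Posterior shape = 4.1 + 3 = 7.1.
Posterior shape k = 7.1.

7.1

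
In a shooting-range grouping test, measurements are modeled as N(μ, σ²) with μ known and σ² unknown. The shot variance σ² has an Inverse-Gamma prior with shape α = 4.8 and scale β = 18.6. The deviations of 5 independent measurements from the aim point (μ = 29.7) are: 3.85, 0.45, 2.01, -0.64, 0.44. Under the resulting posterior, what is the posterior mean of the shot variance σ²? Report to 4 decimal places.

4.5134

With known mean μ and an Inverse-Gamma(α, β) prior on σ², the Normal likelihood is conjugate: posterior is Inv-Gamma(α + n/2, β + Σ(xᵢ−μ)²/2).
Σ(xᵢ−μ)² = (3.85)² + (0.45)² + (2.01)² + (-0.64)² + (0.44)² = 19.6683.
Posterior: Inv-Gamma(4.8 + 5/2, 18.6 + 19.6683/2) = Inv-Gamma(7.30, 28.43415).
E[σ²|data] = β/(α−1) = 28.43415/6.30 = 4.5134.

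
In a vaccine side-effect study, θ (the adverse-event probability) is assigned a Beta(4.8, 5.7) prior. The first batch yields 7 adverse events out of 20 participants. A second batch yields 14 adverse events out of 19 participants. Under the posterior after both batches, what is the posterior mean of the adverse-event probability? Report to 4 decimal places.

0.5212

The Beta prior is conjugate to a Binomial/Bernoulli likelihood; the update adds successes to α and failures to β.
After batch 1: Beta(4.8+7, 5.7+13) = Beta(11.8, 18.7).
After batch 2: Beta(11.8+14, 18.7+5) = Beta(25.8, 23.7).
Posterior mean = α/(α+β) = 25.8/49.5 = 0.5212.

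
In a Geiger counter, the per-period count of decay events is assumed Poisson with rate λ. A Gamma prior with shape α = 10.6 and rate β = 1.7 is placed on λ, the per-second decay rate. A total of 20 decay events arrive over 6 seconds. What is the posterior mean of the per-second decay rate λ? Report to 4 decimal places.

With a Gamma(shape α, rate β) prior, the Poisson likelihood is conjugate: the posterior is Gamma(α + ΣXᵢ, β + n).
Posterior: Gamma(α+S, β+n) = Gamma(10.6+20, 1.7+6) = Gamma(30.6, 7.7).
Posterior mean = α/β = 30.6/7.7 = 3.9740.

3.9740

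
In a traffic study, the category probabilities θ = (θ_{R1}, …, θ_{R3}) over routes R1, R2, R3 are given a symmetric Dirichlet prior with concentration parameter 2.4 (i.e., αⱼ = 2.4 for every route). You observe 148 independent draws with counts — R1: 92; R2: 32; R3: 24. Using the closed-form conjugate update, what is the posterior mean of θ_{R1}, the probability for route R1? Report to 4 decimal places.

The Dirichlet prior is conjugate to the Multinomial likelihood: each posterior αⱼ = prior αⱼ + observed count nⱼ.
Posterior concentration: (94.4, 34.4, 26.4), total = 155.2.
E[θ_{R1}|data] = α_{R1}/Σα = 94.4/155.2 = 0.6082.

0.6082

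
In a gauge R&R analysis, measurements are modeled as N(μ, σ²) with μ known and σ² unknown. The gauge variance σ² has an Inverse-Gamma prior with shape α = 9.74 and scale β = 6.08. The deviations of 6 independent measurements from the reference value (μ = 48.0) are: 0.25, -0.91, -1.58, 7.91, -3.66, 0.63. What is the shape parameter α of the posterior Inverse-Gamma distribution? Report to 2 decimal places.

12.74

With known mean μ and an Inverse-Gamma(α, β) prior on σ², the Normal likelihood is conjugate: posterior is Inv-Gamma(α + n/2, β + Σ(xᵢ−μ)²/2).
Σ(xᵢ−μ)² = (0.25)² + (-0.91)² + (-1.58)² + (7.91)² + (-3.66)² + (0.63)² = 79.7476.
Posterior: Inv-Gamma(9.74 + 6/2, 6.08 + 79.7476/2) = Inv-Gamma(12.74, 45.95380).
Posterior α = 12.74.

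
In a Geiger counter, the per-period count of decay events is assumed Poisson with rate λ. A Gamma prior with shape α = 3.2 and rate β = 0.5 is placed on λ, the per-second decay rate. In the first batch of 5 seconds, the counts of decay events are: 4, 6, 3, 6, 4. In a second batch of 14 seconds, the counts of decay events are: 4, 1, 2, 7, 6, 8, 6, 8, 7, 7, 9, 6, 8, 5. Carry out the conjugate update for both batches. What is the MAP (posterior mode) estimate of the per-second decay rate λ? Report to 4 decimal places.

5.6000

With a Gamma(shape α, rate β) prior, the Poisson likelihood is conjugate: the posterior is Gamma(α + ΣXᵢ, β + n).
Batch 1: sum of counts S = 23 over n = 5 seconds.
After batch 1: Gamma(α+S, β+n) = Gamma(3.2+23, 0.5+5) = Gamma(26.2, 5.5).
Batch 2: sum of counts S = 84 over n = 14 seconds.
After batch 2: Gamma(α+S, β+n) = Gamma(26.2+84, 5.5+14) = Gamma(110.2, 19.5).
Mode of Gamma(α,β) for α≥1 is (α−1)/β = 109.2/19.5 = 5.6000.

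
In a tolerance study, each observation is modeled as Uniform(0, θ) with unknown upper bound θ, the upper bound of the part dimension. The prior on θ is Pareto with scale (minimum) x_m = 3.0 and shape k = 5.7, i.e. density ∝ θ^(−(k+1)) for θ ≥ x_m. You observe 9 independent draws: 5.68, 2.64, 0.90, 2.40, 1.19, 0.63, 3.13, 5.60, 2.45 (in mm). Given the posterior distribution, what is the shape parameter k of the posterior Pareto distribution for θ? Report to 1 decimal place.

A Pareto(scale x_m, shape k) prior on the upper bound θ of Uniform(0, θ) is conjugate: posterior is Pareto(max(x_m, max xᵢ), k + n).
Sample maximum = 5.68; prior scale x_m = 3.0 → posterior scale = max = 5.68.
Posterior shape = 5.7 + 9 = 14.7.
Posterior shape k = 14.7.

14.7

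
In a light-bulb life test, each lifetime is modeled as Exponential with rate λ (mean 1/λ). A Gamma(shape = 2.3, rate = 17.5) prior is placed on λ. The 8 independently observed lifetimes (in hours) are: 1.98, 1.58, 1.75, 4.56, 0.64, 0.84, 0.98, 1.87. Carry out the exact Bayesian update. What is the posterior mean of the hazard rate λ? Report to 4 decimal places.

With a Gamma(shape α, rate β) prior on the exponential rate λ, the posterior after n observations with total T = Σxᵢ is Gamma(α+n, β+T).
Sum of observations T = 14.20 hours; n = 8.
Posterior: Gamma(2.3+8, 17.5+14.20) = Gamma(10.3, 31.70).
Posterior mean of λ = α/β = 10.3/31.70 = 0.3249.

0.3249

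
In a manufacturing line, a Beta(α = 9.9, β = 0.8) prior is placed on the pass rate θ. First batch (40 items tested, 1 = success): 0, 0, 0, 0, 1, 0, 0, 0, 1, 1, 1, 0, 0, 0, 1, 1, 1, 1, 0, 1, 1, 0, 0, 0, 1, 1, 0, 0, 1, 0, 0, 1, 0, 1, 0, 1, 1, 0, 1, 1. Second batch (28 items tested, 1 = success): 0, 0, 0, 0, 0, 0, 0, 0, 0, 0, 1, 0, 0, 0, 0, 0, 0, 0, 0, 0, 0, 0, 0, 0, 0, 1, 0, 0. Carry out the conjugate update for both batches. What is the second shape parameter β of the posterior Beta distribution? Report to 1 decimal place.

47.8

The Beta prior is conjugate to a Binomial/Bernoulli likelihood; the update adds successes to α and failures to β.
After batch 1: Beta(9.9+19, 0.8+21) = Beta(28.9, 21.8).
After batch 2: Beta(28.9+2, 21.8+26) = Beta(30.9, 47.8).
Posterior β = 47.8.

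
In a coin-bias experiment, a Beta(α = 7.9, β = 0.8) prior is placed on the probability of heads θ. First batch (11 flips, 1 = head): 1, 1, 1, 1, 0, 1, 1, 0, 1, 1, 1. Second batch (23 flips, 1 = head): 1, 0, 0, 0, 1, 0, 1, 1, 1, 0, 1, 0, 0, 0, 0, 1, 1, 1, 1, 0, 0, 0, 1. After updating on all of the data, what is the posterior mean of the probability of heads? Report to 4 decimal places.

The Beta prior is conjugate to a Binomial/Bernoulli likelihood; the update adds successes to α and failures to β.
After batch 1: Beta(7.9+9, 0.8+2) = Beta(16.9, 2.8).
After batch 2: Beta(16.9+11, 2.8+12) = Beta(27.9, 14.8).
Posterior mean = α/(α+β) = 27.9/42.7 = 0.6534.

0.6534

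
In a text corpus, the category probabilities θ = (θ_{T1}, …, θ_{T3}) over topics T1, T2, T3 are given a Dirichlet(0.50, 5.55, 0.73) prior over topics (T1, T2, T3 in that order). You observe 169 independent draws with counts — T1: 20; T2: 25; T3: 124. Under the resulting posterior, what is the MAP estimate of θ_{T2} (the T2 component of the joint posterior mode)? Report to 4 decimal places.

0.1710

The Dirichlet prior is conjugate to the Multinomial likelihood: each posterior αⱼ = prior αⱼ + observed count nⱼ.
Posterior concentration: (20.50, 30.55, 124.73), total = 175.78.
Joint mode component: (α_{T2}−1)/(Σα−K) = 29.55/172.78 = 0.1710.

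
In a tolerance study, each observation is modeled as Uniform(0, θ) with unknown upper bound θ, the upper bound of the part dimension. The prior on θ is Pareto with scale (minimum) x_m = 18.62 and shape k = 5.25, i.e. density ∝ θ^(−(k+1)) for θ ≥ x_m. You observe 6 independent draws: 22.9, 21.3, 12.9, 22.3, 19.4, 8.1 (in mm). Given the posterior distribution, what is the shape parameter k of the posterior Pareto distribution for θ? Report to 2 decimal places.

11.25

A Pareto(scale x_m, shape k) prior on the upper bound θ of Uniform(0, θ) is conjugate: posterior is Pareto(max(x_m, max xᵢ), k + n).
Sample maximum = 22.9; prior scale x_m = 18.62 → posterior scale = max = 22.90.
Posterior shape = 5.25 + 6 = 11.25.
Posterior shape k = 11.25.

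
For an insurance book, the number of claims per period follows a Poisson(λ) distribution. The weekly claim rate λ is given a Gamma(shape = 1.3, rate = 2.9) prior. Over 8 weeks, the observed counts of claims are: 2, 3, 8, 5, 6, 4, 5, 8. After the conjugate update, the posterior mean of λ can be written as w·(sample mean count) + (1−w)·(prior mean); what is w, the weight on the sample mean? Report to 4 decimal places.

0.7339

With a Gamma(shape α, rate β) prior, the Poisson likelihood is conjugate: the posterior is Gamma(α + ΣXᵢ, β + n).
Posterior mean = (α₀+S)/(β₀+n) = [n/(β₀+n)]·(S/n) + [β₀/(β₀+n)]·(α₀/β₀), so only n and β₀ enter the weight.
Weight on data w = n/(β₀+n) = 8/(2.9+8) = 8/10.9 = 0.7339.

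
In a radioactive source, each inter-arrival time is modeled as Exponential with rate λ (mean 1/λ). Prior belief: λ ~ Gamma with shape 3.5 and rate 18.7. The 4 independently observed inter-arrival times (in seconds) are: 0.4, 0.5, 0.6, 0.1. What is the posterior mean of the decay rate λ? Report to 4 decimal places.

With a Gamma(shape α, rate β) prior on the exponential rate λ, the posterior after n observations with total T = Σxᵢ is Gamma(α+n, β+T).
Sum of observations T = 1.6 seconds; n = 4.
Posterior: Gamma(3.5+4, 18.7+1.6) = Gamma(7.5, 20.3).
Posterior mean of λ = α/β = 7.5/20.3 = 0.3695.

0.3695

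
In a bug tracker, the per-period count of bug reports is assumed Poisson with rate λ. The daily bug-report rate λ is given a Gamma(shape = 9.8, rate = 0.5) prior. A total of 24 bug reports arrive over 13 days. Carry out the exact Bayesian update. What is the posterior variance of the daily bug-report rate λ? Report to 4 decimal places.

With a Gamma(shape α, rate β) prior, the Poisson likelihood is conjugate: the posterior is Gamma(α + ΣXᵢ, β + n).
Posterior: Gamma(α+S, β+n) = Gamma(9.8+24, 0.5+13) = Gamma(33.8, 13.5).
Var = α/β² = 33.8/13.5² = 0.1855.

0.1855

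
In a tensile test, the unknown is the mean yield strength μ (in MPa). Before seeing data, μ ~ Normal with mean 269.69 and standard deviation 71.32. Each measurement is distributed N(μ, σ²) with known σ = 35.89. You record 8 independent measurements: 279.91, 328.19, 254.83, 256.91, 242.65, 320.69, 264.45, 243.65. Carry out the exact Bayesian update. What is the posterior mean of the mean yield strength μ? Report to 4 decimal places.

273.7805

For Normal data with known variance σ², a Normal(μ₀, σ₀²) prior on μ is conjugate. Posterior precision = 1/σ₀² + n/σ²; posterior mean is the precision-weighted average of μ₀ and x̄.
Σxᵢ = 279.91 + 328.19 + 254.83 + 256.91 + 242.65 + 320.69 + 264.45 + 243.65 = 2191.28, so n·x̄ = 2191.28.
σ₀² = 71.32² = 5086.5424, σ² = 35.89² = 1288.0921; σ² + n·σ₀² = 1288.0921 + 8·5086.5424 = 41980.4313.
Posterior mean = (μ₀/σ₀² + n·x̄/σ²)/(1/σ₀² + n/σ²) = (σ²·μ₀ + σ₀²·n·x̄)/(σ² + n·σ₀²) = (1288.0921·269.69 + 5086.5424·2191.28)/41980.4313 = 11493424.188721/41980.4313 = 273.7805.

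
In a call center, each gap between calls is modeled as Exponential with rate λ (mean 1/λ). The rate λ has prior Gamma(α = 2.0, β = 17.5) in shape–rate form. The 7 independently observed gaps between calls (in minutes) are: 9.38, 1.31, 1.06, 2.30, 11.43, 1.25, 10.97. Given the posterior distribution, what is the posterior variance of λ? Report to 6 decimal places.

0.002954

With a Gamma(shape α, rate β) prior on the exponential rate λ, the posterior after n observations with total T = Σxᵢ is Gamma(α+n, β+T).
Sum of observations T = 37.70 minutes; n = 7.
Posterior: Gamma(2.0+7, 17.5+37.70) = Gamma(9.0, 55.20).
Var = α/β² = 0.002954.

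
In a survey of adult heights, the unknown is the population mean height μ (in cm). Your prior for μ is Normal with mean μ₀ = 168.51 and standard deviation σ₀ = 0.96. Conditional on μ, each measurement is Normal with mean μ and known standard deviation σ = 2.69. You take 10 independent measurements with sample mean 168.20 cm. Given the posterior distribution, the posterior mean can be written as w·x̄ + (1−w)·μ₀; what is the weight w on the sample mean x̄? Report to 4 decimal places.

0.5602

For Normal data with known variance σ², a Normal(μ₀, σ₀²) prior on μ is conjugate. Posterior precision = 1/σ₀² + n/σ²; posterior mean is the precision-weighted average of μ₀ and x̄.
σ₀² = 0.96² = 0.9216, σ² = 2.69² = 7.2361. Prior precision 1/σ₀² = 1/0.9216; data precision n/σ² = 10/7.2361.
w = (n/σ²)/(1/σ₀² + n/σ²) = n·σ₀²/(σ² + n·σ₀²) = 10·0.9216/(7.2361 + 10·0.9216) = 9.216/16.4521 = 0.5602.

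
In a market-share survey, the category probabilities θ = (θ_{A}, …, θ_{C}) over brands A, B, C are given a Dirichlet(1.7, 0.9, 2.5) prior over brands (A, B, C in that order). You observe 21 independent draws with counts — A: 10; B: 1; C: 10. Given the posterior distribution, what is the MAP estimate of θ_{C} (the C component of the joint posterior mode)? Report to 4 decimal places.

0.4978

The Dirichlet prior is conjugate to the Multinomial likelihood: each posterior αⱼ = prior αⱼ + observed count nⱼ.
Posterior concentration: (11.7, 1.9, 12.5), total = 26.1.
Joint mode component: (α_{C}−1)/(Σα−K) = 11.5/23.1 = 0.4978.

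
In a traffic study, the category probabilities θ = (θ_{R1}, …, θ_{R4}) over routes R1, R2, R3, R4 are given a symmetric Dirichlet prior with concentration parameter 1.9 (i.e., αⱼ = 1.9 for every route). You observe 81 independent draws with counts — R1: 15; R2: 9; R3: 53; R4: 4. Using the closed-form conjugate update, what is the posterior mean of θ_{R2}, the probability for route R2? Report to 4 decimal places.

The Dirichlet prior is conjugate to the Multinomial likelihood: each posterior αⱼ = prior αⱼ + observed count nⱼ.
Posterior concentration: (16.9, 10.9, 54.9, 5.9), total = 88.6.
E[θ_{R2}|data] = α_{R2}/Σα = 10.9/88.6 = 0.1230.

0.1230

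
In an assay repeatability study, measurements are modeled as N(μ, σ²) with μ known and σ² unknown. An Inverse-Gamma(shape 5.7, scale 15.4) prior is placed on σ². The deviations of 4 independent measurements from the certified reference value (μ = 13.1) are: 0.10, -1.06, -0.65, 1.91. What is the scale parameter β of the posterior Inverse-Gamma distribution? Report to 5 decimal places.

With known mean μ and an Inverse-Gamma(α, β) prior on σ², the Normal likelihood is conjugate: posterior is Inv-Gamma(α + n/2, β + Σ(xᵢ−μ)²/2).
Σ(xᵢ−μ)² = (0.10)² + (-1.06)² + (-0.65)² + (1.91)² = 5.2042.
Posterior: Inv-Gamma(5.7 + 4/2, 15.4 + 5.2042/2) = Inv-Gamma(7.70, 18.00210).
Posterior β = 18.00210.

18.00210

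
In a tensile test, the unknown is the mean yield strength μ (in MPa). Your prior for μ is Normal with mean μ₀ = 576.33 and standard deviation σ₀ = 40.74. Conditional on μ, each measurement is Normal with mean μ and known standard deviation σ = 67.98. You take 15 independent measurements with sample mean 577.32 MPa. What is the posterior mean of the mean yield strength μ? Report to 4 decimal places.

577.1650

For Normal data with known variance σ², a Normal(μ₀, σ₀²) prior on μ is conjugate. Posterior precision = 1/σ₀² + n/σ²; posterior mean is the precision-weighted average of μ₀ and x̄.
n·x̄ = 15·577.32 = 8659.8.
σ₀² = 40.74² = 1659.7476, σ² = 67.98² = 4621.2804; σ² + n·σ₀² = 4621.2804 + 15·1659.7476 = 29517.4944.
Posterior mean = (μ₀/σ₀² + n·x̄/σ²)/(1/σ₀² + n/σ²) = (σ²·μ₀ + σ₀²·n·x̄)/(σ² + n·σ₀²) = (4621.2804·576.33 + 1659.7476·8659.8)/29517.4944 = 17036464.799412/29517.4944 = 577.1650.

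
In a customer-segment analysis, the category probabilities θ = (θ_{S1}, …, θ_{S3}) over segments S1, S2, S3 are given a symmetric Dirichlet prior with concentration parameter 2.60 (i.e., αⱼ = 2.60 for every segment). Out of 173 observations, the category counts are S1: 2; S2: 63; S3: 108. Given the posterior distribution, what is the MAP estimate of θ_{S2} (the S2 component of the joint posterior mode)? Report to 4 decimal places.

The Dirichlet prior is conjugate to the Multinomial likelihood: each posterior αⱼ = prior αⱼ + observed count nⱼ.
Posterior concentration: (4.60, 65.60, 110.60), total = 180.80.
Joint mode component: (α_{S2}−1)/(Σα−K) = 64.60/177.80 = 0.3633.

0.3633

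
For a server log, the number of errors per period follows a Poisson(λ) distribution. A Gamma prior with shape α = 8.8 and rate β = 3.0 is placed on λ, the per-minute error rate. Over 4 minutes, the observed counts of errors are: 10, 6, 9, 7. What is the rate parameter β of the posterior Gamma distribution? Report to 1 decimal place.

With a Gamma(shape α, rate β) prior, the Poisson likelihood is conjugate: the posterior is Gamma(α + ΣXᵢ, β + n).
Sum of counts S = 32 over n = 4 minutes.
Posterior: Gamma(α+S, β+n) = Gamma(8.8+32, 3.0+4) = Gamma(40.8, 7.0).
Posterior β = 7.0.

7.0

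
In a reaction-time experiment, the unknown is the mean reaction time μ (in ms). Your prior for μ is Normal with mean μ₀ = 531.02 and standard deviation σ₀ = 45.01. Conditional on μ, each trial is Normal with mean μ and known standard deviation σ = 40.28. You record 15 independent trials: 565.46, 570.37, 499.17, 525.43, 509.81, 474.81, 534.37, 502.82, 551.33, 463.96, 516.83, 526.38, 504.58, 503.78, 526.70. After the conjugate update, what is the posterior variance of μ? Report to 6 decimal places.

For Normal data with known variance σ², a Normal(μ₀, σ₀²) prior on μ is conjugate. Posterior precision = 1/σ₀² + n/σ²; posterior mean is the precision-weighted average of μ₀ and x̄.
σ₀² = 45.01² = 2025.9001, σ² = 40.28² = 1622.4784; σ² + n·σ₀² = 1622.4784 + 15·2025.9001 = 32010.9799.
Posterior precision = 1/σ₀² + n/σ² = 1/2025.9001 + 15/1622.4784 = (σ² + n·σ₀²)/(σ₀²σ²) = 32010.9799/(2025.9001·1622.4784); posterior variance σₙ² = σ₀²σ²/(σ² + n·σ₀²) = 2025.9001·1622.4784/32010.9799 = 102.682866.

102.682866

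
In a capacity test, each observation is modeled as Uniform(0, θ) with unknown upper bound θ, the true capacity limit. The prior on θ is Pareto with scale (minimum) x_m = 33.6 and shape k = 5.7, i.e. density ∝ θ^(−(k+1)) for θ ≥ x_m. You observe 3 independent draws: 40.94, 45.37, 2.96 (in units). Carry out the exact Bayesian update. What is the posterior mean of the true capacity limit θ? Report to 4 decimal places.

51.2622

A Pareto(scale x_m, shape k) prior on the upper bound θ of Uniform(0, θ) is conjugate: posterior is Pareto(max(x_m, max xᵢ), k + n).
Sample maximum = 45.37; prior scale x_m = 33.6 → posterior scale = max = 45.37.
Posterior shape = 5.7 + 3 = 8.7.
E[θ|data] = k·x_m/(k−1) = 8.7·45.37/7.7 = 51.2622.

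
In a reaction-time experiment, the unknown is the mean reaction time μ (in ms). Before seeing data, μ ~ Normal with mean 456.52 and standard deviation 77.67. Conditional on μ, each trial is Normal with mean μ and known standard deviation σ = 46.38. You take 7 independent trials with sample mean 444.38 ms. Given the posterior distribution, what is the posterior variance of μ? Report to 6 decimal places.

292.405561

For Normal data with known variance σ², a Normal(μ₀, σ₀²) prior on μ is conjugate. Posterior precision = 1/σ₀² + n/σ²; posterior mean is the precision-weighted average of μ₀ and x̄.
σ₀² = 77.67² = 6032.6289, σ² = 46.38² = 2151.1044; σ² + n·σ₀² = 2151.1044 + 7·6032.6289 = 44379.5067.
Posterior precision = 1/σ₀² + n/σ² = 1/6032.6289 + 7/2151.1044 = (σ² + n·σ₀²)/(σ₀²σ²) = 44379.5067/(6032.6289·2151.1044); posterior variance σₙ² = σ₀²σ²/(σ² + n·σ₀²) = 6032.6289·2151.1044/44379.5067 = 292.405561.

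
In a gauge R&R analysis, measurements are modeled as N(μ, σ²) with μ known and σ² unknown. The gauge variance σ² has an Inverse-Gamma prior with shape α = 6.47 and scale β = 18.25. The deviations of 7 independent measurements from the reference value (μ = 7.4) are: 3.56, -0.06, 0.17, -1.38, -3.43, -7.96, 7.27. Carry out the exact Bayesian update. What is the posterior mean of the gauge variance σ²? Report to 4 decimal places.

With known mean μ and an Inverse-Gamma(α, β) prior on σ², the Normal likelihood is conjugate: posterior is Inv-Gamma(α + n/2, β + Σ(xᵢ−μ)²/2).
Σ(xᵢ−μ)² = (3.56)² + (-0.06)² + (0.17)² + (-1.38)² + (-3.43)² + (-7.96)² + (7.27)² = 142.5899.
Posterior: Inv-Gamma(6.47 + 7/2, 18.25 + 142.5899/2) = Inv-Gamma(9.97, 89.54495).
E[σ²|data] = β/(α−1) = 89.54495/8.97 = 9.9827.

9.9827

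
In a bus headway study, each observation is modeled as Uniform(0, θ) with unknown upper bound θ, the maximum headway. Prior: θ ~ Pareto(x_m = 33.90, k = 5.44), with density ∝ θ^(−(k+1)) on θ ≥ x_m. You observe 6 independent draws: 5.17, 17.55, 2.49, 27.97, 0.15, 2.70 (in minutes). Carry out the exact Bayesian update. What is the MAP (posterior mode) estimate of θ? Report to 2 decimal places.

A Pareto(scale x_m, shape k) prior on the upper bound θ of Uniform(0, θ) is conjugate: posterior is Pareto(max(x_m, max xᵢ), k + n).
Sample maximum = 27.97; prior scale x_m = 33.90 → posterior scale = max = 33.90.
Posterior shape = 5.44 + 6 = 11.44.
The Pareto density is decreasing on [x_m, ∞), so the mode is x_m = 33.90.

33.90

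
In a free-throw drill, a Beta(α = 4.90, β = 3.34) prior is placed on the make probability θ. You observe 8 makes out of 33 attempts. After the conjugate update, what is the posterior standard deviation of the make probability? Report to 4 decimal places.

The Beta prior is conjugate to a Binomial/Bernoulli likelihood; the update adds successes to α and failures to β.
Posterior: Beta(α+k, β+n−k) = Beta(4.90+8, 3.34+25) = Beta(12.90, 28.34).
Var = αβ/((α+β)²(α+β+1)) = 12.90·28.34/(41.24²·42.24) = 0.00508895; SD = √0.00508895 = 0.0713.

0.0713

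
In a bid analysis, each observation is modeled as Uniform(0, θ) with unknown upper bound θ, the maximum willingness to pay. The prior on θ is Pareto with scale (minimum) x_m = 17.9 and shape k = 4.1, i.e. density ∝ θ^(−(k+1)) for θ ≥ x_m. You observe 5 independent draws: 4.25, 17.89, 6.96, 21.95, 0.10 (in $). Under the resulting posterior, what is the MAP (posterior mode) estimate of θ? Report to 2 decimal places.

A Pareto(scale x_m, shape k) prior on the upper bound θ of Uniform(0, θ) is conjugate: posterior is Pareto(max(x_m, max xᵢ), k + n).
Sample maximum = 21.95; prior scale x_m = 17.9 → posterior scale = max = 21.95.
Posterior shape = 4.1 + 5 = 9.1.
The Pareto density is decreasing on [x_m, ∞), so the mode is x_m = 21.95.

21.95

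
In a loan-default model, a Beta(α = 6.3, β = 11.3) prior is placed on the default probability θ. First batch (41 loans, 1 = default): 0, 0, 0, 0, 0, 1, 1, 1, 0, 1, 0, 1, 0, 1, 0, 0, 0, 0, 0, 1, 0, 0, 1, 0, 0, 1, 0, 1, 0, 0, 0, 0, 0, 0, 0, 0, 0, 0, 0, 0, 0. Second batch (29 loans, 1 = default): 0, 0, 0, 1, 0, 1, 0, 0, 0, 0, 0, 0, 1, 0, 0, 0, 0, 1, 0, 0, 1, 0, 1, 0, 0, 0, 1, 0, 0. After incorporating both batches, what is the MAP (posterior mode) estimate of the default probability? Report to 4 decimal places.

0.2605

The Beta prior is conjugate to a Binomial/Bernoulli likelihood; the update adds successes to α and failures to β.
After batch 1: Beta(6.3+10, 11.3+31) = Beta(16.3, 42.3).
After batch 2: Beta(16.3+7, 42.3+22) = Beta(23.3, 64.3).
Mode of Beta(a,b) for a,b>1 is (a−1)/(a+b−2) = 22.3/85.6 = 0.2605.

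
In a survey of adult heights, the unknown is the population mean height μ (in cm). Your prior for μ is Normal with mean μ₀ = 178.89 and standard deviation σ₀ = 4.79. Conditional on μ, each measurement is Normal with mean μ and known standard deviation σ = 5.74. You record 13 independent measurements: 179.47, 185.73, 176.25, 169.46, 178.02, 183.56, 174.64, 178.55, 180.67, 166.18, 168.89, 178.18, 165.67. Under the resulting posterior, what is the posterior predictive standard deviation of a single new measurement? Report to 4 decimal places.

5.9355

For Normal data with known variance σ², a Normal(μ₀, σ₀²) prior on μ is conjugate. Posterior precision = 1/σ₀² + n/σ²; posterior mean is the precision-weighted average of μ₀ and x̄.
σ₀² = 4.79² = 22.9441, σ² = 5.74² = 32.9476; σ² + n·σ₀² = 32.9476 + 13·22.9441 = 331.2209.
Posterior precision = 1/σ₀² + n/σ² = 1/22.9441 + 13/32.9476 = (σ² + n·σ₀²)/(σ₀²σ²) = 331.2209/(22.9441·32.9476); posterior variance σₙ² = σ₀²σ²/(σ² + n·σ₀²) = 22.9441·32.9476/331.2209 = 2.282323.
Predictive variance for one new observation = σₙ² + σ² = 22.9441·32.9476/331.2209 + 32.9476 = σ²·(σ₀² + 331.2209)/331.2209 = 32.9476·354.165/331.2209 = 35.229923; SD = √(32.9476·354.165/331.2209) = 5.9355.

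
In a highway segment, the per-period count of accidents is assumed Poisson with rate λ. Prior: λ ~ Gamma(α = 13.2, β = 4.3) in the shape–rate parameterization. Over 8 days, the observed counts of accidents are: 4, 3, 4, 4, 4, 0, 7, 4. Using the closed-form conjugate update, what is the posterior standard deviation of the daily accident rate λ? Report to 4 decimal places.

0.5344

With a Gamma(shape α, rate β) prior, the Poisson likelihood is conjugate: the posterior is Gamma(α + ΣXᵢ, β + n).
Sum of counts S = 30 over n = 8 days.
Posterior: Gamma(α+S, β+n) = Gamma(13.2+30, 4.3+8) = Gamma(43.2, 12.3).
SD = √α/β = √43.2/12.3 = 0.5344.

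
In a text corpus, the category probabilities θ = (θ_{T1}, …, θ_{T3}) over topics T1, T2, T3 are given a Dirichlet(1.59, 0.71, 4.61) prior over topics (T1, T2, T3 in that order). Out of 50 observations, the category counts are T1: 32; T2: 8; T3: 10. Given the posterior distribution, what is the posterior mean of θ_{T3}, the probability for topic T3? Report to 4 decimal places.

The Dirichlet prior is conjugate to the Multinomial likelihood: each posterior αⱼ = prior αⱼ + observed count nⱼ.
Posterior concentration: (33.59, 8.71, 14.61), total = 56.91.
E[θ_{T3}|data] = α_{T3}/Σα = 14.61/56.91 = 0.2567.

0.2567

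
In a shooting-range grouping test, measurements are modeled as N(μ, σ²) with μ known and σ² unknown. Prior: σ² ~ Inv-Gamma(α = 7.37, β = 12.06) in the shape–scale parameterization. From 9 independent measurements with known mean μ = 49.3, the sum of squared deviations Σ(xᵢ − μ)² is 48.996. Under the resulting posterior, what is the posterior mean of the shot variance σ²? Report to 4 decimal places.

With known mean μ and an Inverse-Gamma(α, β) prior on σ², the Normal likelihood is conjugate: posterior is Inv-Gamma(α + n/2, β + Σ(xᵢ−μ)²/2).
Posterior: Inv-Gamma(7.37 + 9/2, 12.06 + 48.996/2) = Inv-Gamma(11.87, 36.5580).
E[σ²|data] = β/(α−1) = 36.5580/10.87 = 3.3632.

3.3632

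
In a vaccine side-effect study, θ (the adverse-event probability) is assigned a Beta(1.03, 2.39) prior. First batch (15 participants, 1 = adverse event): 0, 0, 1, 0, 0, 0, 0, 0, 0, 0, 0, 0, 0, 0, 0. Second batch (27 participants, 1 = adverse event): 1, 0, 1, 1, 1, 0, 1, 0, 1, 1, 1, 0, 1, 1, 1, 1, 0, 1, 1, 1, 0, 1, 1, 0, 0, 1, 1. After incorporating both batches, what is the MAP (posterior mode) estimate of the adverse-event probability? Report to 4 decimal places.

The Beta prior is conjugate to a Binomial/Bernoulli likelihood; the update adds successes to α and failures to β.
After batch 1: Beta(1.03+1, 2.39+14) = Beta(2.03, 16.39).
After batch 2: Beta(2.03+19, 16.39+8) = Beta(21.03, 24.39).
Mode of Beta(a,b) for a,b>1 is (a−1)/(a+b−2) = 20.03/43.42 = 0.4613.

0.4613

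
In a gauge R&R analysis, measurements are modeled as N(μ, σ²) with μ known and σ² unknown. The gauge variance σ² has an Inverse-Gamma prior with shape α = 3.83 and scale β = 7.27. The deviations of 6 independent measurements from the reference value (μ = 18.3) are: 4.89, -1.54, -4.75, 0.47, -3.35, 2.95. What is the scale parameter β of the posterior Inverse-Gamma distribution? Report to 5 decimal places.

41.76605

With known mean μ and an Inverse-Gamma(α, β) prior on σ², the Normal likelihood is conjugate: posterior is Inv-Gamma(α + n/2, β + Σ(xᵢ−μ)²/2).
Σ(xᵢ−μ)² = (4.89)² + (-1.54)² + (-4.75)² + (0.47)² + (-3.35)² + (2.95)² = 68.9921.
Posterior: Inv-Gamma(3.83 + 6/2, 7.27 + 68.9921/2) = Inv-Gamma(6.83, 41.76605).
Posterior β = 41.76605.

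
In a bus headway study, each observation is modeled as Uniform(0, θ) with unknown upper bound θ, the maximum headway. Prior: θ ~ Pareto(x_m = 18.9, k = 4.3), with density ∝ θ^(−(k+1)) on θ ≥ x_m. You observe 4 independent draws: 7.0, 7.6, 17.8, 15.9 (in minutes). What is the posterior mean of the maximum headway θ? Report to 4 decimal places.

A Pareto(scale x_m, shape k) prior on the upper bound θ of Uniform(0, θ) is conjugate: posterior is Pareto(max(x_m, max xᵢ), k + n).
Sample maximum = 17.8; prior scale x_m = 18.9 → posterior scale = max = 18.9.
Posterior shape = 4.3 + 4 = 8.3.
E[θ|data] = k·x_m/(k−1) = 8.3·18.9/7.3 = 21.4890.

21.4890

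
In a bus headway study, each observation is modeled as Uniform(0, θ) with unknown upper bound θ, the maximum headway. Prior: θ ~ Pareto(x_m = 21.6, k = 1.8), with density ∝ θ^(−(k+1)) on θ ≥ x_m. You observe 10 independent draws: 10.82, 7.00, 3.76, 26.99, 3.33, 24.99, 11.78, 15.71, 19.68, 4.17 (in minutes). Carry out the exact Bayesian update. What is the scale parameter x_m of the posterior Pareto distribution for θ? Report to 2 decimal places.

A Pareto(scale x_m, shape k) prior on the upper bound θ of Uniform(0, θ) is conjugate: posterior is Pareto(max(x_m, max xᵢ), k + n).
Sample maximum = 26.99; prior scale x_m = 21.6 → posterior scale = max = 26.99.
Posterior shape = 1.8 + 10 = 11.8.
Posterior scale x_m = 26.99.

26.99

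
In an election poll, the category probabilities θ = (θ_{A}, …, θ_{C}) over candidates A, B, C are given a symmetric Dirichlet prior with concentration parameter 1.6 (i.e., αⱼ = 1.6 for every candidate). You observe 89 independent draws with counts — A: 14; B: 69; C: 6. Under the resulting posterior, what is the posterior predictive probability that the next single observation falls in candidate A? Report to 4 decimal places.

The Dirichlet prior is conjugate to the Multinomial likelihood: each posterior αⱼ = prior αⱼ + observed count nⱼ.
Posterior concentration: (15.6, 70.6, 7.6), total = 93.8.
P(next = A | data) = α_{A}/Σα = 0.1663.

0.1663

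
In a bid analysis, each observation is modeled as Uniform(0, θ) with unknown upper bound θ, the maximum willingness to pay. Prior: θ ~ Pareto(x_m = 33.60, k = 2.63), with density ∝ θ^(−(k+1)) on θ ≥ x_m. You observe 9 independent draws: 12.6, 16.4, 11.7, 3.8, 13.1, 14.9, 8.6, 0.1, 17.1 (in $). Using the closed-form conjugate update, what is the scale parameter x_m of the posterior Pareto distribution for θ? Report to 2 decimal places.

33.60

A Pareto(scale x_m, shape k) prior on the upper bound θ of Uniform(0, θ) is conjugate: posterior is Pareto(max(x_m, max xᵢ), k + n).
Sample maximum = 17.1; prior scale x_m = 33.60 → posterior scale = max = 33.60.
Posterior shape = 2.63 + 9 = 11.63.
Posterior scale x_m = 33.60.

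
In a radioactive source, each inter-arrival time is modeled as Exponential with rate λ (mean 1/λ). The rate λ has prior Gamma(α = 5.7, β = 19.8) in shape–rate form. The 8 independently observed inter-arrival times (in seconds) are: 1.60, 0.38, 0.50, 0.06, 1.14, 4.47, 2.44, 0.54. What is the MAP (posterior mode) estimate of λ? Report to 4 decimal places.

0.4106

With a Gamma(shape α, rate β) prior on the exponential rate λ, the posterior after n observations with total T = Σxᵢ is Gamma(α+n, β+T).
Sum of observations T = 11.13 seconds; n = 8.
Posterior: Gamma(5.7+8, 19.8+11.13) = Gamma(13.7, 30.93).
Mode = (α−1)/β = 0.4106.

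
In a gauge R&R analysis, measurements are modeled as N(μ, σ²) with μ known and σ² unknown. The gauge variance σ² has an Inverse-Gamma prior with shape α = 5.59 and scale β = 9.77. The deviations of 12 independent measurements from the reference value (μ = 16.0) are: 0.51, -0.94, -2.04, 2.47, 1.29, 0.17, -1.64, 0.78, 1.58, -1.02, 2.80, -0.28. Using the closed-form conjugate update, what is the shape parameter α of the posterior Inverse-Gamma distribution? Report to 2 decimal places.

With known mean μ and an Inverse-Gamma(α, β) prior on σ², the Normal likelihood is conjugate: posterior is Inv-Gamma(α + n/2, β + Σ(xᵢ−μ)²/2).
Σ(xᵢ−μ)² = (0.51)² + (-0.94)² + (-2.04)² + (2.47)² + (1.29)² + (0.17)² + (-1.64)² + (0.78)² + (1.58)² + (-1.02)² + (2.80)² + (-0.28)² = 27.8524.
Posterior: Inv-Gamma(5.59 + 12/2, 9.77 + 27.8524/2) = Inv-Gamma(11.59, 23.69620).
Posterior α = 11.59.

11.59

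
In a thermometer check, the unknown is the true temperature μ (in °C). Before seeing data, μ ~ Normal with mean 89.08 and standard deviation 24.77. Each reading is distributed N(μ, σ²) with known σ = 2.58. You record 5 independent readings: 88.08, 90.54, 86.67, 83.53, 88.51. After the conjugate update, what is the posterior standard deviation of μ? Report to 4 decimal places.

For Normal data with known variance σ², a Normal(μ₀, σ₀²) prior on μ is conjugate. Posterior precision = 1/σ₀² + n/σ²; posterior mean is the precision-weighted average of μ₀ and x̄.
σ₀² = 24.77² = 613.5529, σ² = 2.58² = 6.6564; σ² + n·σ₀² = 6.6564 + 5·613.5529 = 3074.4209.
Posterior precision = 1/σ₀² + n/σ² = 1/613.5529 + 5/6.6564 = (σ² + n·σ₀²)/(σ₀²σ²) = 3074.4209/(613.5529·6.6564); posterior variance σₙ² = σ₀²σ²/(σ² + n·σ₀²) = 613.5529·6.6564/3074.4209 = 1.328398.
Posterior SD = √σₙ² = √(613.5529·6.6564/3074.4209) = 1.1526.

1.1526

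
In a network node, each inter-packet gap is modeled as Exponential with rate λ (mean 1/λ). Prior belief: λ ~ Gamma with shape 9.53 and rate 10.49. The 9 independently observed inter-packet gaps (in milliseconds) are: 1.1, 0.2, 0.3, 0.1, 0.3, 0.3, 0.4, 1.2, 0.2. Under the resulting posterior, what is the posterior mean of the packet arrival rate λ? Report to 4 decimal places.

With a Gamma(shape α, rate β) prior on the exponential rate λ, the posterior after n observations with total T = Σxᵢ is Gamma(α+n, β+T).
Sum of observations T = 4.1 milliseconds; n = 9.
Posterior: Gamma(9.53+9, 10.49+4.1) = Gamma(18.53, 14.59).
Posterior mean of λ = α/β = 18.53/14.59 = 1.2700.

1.2700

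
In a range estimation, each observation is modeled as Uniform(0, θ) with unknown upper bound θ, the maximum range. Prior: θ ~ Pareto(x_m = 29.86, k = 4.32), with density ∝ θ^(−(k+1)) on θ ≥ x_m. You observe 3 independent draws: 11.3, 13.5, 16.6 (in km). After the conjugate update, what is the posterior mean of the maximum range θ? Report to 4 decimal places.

A Pareto(scale x_m, shape k) prior on the upper bound θ of Uniform(0, θ) is conjugate: posterior is Pareto(max(x_m, max xᵢ), k + n).
Sample maximum = 16.6; prior scale x_m = 29.86 → posterior scale = max = 29.86.
Posterior shape = 4.32 + 3 = 7.32.
E[θ|data] = k·x_m/(k−1) = 7.32·29.86/6.32 = 34.5847.

34.5847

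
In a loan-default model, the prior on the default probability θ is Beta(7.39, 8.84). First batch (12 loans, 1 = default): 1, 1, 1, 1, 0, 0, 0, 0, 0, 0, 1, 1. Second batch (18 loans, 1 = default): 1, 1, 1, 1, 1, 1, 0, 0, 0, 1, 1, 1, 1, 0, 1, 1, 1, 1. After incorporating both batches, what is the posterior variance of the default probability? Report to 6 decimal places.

0.005112

The Beta prior is conjugate to a Binomial/Bernoulli likelihood; the update adds successes to α and failures to β.
After batch 1: Beta(7.39+6, 8.84+6) = Beta(13.39, 14.84).
After batch 2: Beta(13.39+14, 14.84+4) = Beta(27.39, 18.84).
Var = αβ/((α+β)²(α+β+1)) = 27.39·18.84/(46.23²·47.23) = 0.005112.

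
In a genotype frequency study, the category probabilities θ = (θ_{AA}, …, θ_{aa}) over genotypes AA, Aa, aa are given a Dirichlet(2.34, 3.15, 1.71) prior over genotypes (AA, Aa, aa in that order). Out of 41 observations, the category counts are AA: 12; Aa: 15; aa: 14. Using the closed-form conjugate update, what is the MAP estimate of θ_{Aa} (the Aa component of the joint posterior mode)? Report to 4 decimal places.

0.3794

The Dirichlet prior is conjugate to the Multinomial likelihood: each posterior αⱼ = prior αⱼ + observed count nⱼ.
Posterior concentration: (14.34, 18.15, 15.71), total = 48.20.
Joint mode component: (α_{Aa}−1)/(Σα−K) = 17.15/45.20 = 0.3794.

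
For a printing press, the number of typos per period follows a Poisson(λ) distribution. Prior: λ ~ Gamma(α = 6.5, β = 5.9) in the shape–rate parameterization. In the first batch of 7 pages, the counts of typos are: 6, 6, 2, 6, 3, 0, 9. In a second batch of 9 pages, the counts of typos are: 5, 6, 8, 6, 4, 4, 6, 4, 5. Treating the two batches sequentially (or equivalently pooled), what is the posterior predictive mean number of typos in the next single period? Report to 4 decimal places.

3.9498

With a Gamma(shape α, rate β) prior, the Poisson likelihood is conjugate: the posterior is Gamma(α + ΣXᵢ, β + n).
Batch 1: sum of counts S = 32 over n = 7 pages.
After batch 1: Gamma(α+S, β+n) = Gamma(6.5+32, 5.9+7) = Gamma(38.5, 12.9).
Batch 2: sum of counts S = 48 over n = 9 pages.
After batch 2: Gamma(α+S, β+n) = Gamma(38.5+48, 12.9+9) = Gamma(86.5, 21.9).
The predictive distribution for one future period is NegBinom with mean α/β = 3.9498.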